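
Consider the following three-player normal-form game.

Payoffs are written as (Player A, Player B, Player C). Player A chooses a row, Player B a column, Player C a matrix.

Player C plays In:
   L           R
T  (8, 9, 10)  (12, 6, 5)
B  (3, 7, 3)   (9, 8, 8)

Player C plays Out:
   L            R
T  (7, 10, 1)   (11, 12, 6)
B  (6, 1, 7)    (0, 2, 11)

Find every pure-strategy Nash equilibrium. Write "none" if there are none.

(T, L, In); (T, R, Out)

(T, L, In): Player A gets 8, best alternative 3; Player B gets 9, best alternative 6; Player C gets 10, best alternative 1. No profitable deviation — NE.
(T, L, Out): Player B can switch to R (10 → 12). Not NE.
(T, R, In): Player B can switch to L (6 → 9). Not NE.
(T, R, Out): Player A gets 11, best alternative 0; Player B gets 12, best alternative 10; Player C gets 6, best alternative 5. No profitable deviation — NE.
(B, L, In): Player A can switch to T (3 → 8). Not NE.
(B, L, Out): Player A can switch to T (6 → 7). Not NE.
(B, R, In): Player A can switch to T (9 → 12). Not NE.
(B, R, Out): Player A can switch to T (0 → 11). Not NE.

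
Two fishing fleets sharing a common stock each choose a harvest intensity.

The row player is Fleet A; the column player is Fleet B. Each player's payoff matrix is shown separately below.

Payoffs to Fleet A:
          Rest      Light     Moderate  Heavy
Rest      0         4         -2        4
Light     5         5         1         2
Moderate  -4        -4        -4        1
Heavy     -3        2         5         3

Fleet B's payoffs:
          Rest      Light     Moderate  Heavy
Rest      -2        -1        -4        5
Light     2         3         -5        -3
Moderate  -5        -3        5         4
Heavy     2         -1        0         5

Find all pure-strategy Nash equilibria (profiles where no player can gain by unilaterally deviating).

(Rest, Heavy) and (Light, Light)

Fleet A against Rest: payoffs 0, 5, -4, -3 → best response Light.
Fleet A against Light: payoffs 4, 5, -4, 2 → best response Light.
Fleet A against Moderate: payoffs -2, 1, -4, 5 → best response Heavy.
Fleet A against Heavy: payoffs 4, 2, 1, 3 → best response Rest.
Fleet B against Rest: payoffs -2, -1, -4, 5 → best response Heavy.
Fleet B against Light: payoffs 2, 3, -5, -3 → best response Light.
Fleet B against Moderate: payoffs -5, -3, 5, 4 → best response Moderate.
Fleet B against Heavy: payoffs 2, -1, 0, 5 → best response Heavy.
Mutual best responses: (Rest, Heavy); (Light, Light).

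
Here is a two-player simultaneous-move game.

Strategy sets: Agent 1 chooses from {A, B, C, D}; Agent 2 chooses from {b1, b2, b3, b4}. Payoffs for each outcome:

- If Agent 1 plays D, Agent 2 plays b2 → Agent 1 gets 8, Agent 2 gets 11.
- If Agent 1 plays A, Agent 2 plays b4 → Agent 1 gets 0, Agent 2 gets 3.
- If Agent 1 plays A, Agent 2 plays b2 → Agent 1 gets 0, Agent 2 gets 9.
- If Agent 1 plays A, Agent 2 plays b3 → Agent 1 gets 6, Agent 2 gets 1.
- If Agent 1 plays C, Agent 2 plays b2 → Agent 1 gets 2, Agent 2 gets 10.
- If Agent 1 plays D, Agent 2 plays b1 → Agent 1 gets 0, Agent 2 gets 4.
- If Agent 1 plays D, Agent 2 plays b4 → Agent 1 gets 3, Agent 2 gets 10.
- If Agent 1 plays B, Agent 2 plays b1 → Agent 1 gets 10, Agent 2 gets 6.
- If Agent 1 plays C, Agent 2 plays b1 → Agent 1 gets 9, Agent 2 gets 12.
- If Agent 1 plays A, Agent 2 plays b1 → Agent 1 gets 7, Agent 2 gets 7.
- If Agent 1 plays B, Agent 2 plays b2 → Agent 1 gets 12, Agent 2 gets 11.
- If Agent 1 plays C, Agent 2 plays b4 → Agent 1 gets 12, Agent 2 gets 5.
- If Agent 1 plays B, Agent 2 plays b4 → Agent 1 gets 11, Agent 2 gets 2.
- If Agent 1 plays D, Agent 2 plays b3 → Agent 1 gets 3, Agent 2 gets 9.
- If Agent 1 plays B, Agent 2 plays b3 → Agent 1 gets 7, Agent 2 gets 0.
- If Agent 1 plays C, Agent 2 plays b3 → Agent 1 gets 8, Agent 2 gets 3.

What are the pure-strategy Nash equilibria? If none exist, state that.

Mark each player's best response to every combination of opponents' strategies; a profile where every player is best-responding is a pure Nash equilibrium.
Agent 1 against b1: payoffs 7, 10, 9, 0 → best response B.
Agent 1 against b2: payoffs 0, 12, 2, 8 → best response B.
Agent 1 against b3: payoffs 6, 7, 8, 3 → best response C.
Agent 1 against b4: payoffs 0, 11, 12, 3 → best response C.
Agent 2 against A: payoffs 7, 9, 1, 3 → best response b2.
Agent 2 against B: payoffs 6, 11, 0, 2 → best response b2.
Agent 2 against C: payoffs 12, 10, 3, 5 → best response b1.
Agent 2 against D: payoffs 4, 11, 9, 10 → best response b2.
Mutual best responses: (B, b2).

The unique pure-strategy Nash equilibrium is (B, b2).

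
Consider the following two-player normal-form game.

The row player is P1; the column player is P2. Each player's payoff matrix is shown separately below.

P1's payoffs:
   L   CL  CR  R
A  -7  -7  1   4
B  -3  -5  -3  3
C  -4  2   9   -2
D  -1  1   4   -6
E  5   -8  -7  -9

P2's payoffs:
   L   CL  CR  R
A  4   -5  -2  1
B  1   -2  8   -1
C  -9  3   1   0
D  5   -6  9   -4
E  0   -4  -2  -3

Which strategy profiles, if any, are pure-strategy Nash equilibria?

The pure Nash equilibria are (C, CL), (E, L).

(A, L): P1 can switch to B (-7 → -3). Not NE.
(A, CL): P1 can switch to B (-7 → -5). Not NE.
(A, CR): P1 can switch to C (1 → 9). Not NE.
(A, R): P2 can switch to L (1 → 4). Not NE.
(B, L): P1 can switch to D (-3 → -1). Not NE.
(B, CL): P1 can switch to C (-5 → 2). Not NE.
(C, CL): P1 gets 2, best alternative 1; P2 gets 3, best alternative 1. No profitable deviation — NE.
(E, L): P1 gets 5, best alternative -1; P2 gets 0, best alternative -2. No profitable deviation — NE.
(The remaining 12 profiles each have a profitable deviation by the same check.)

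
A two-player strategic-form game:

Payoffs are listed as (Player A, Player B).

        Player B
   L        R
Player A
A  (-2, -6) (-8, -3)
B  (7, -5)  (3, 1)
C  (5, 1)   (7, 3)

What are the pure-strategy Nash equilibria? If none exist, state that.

Pure NE: (C, R)

Player A against L: payoffs -2, 7, 5 → best response B.
Player A against R: payoffs -8, 3, 7 → best response C.
Player B against A: payoffs -6, -3 → best response R.
Player B against B: payoffs -5, 1 → best response R.
Player B against C: payoffs 1, 3 → best response R.
Mutual best responses: (C, R).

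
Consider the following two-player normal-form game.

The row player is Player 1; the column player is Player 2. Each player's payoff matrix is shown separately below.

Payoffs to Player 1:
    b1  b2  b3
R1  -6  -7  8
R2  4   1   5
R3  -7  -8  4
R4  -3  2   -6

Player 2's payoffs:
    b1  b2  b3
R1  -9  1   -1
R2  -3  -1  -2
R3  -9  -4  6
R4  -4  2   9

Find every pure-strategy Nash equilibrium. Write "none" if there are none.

There is no pure-strategy Nash equilibrium.

For each player, find the best response to each opponent profile; mutual best responses are the pure NE.
Player 1 against b1: payoffs -6, 4, -7, -3 → best response R2.
Player 1 against b2: payoffs -7, 1, -8, 2 → best response R4.
Player 1 against b3: payoffs 8, 5, 4, -6 → best response R1.
Player 2 against R1: payoffs -9, 1, -1 → best response b2.
Player 2 against R2: payoffs -3, -1, -2 → best response b2.
Player 2 against R3: payoffs -9, -4, 6 → best response b3.
Player 2 against R4: payoffs -4, 2, 9 → best response b3.
No profile is a mutual best response for all players.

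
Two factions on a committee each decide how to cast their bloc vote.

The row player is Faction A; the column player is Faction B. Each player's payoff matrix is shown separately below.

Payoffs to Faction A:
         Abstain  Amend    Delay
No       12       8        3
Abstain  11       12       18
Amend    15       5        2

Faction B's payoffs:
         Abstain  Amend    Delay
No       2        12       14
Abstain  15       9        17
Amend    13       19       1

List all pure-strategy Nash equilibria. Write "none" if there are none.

(No, Abstain): Faction A can switch to Amend (12 → 15). Not NE.
(No, Amend): Faction A can switch to Abstain (8 → 12). Not NE.
(No, Delay): Faction A can switch to Abstain (3 → 18). Not NE.
(Abstain, Abstain): Faction A can switch to No (11 → 12). Not NE.
(Abstain, Amend): Faction B can switch to Abstain (9 → 15). Not NE.
(Abstain, Delay): Faction A gets 18, best alternative 3; Faction B gets 17, best alternative 15. No profitable deviation — NE.
(Amend, Abstain): Faction B can switch to Amend (13 → 19). Not NE.
(Amend, Amend): Faction A can switch to No (5 → 8). Not NE.
(Amend, Delay): Faction A can switch to No (2 → 3). Not NE.

Pure NE: (Abstain, Delay)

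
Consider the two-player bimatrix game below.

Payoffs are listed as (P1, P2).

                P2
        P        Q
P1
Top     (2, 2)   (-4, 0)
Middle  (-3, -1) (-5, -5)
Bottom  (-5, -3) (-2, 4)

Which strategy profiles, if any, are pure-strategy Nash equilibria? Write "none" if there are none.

Pure-strategy Nash equilibria: (Top, P), (Bottom, Q)

Mark each player's best response to every combination of opponents' strategies; a profile where every player is best-responding is a pure Nash equilibrium.
P1 against P: payoffs 2, -3, -5 → best response Top.
P1 against Q: payoffs -4, -5, -2 → best response Bottom.
P2 against Top: payoffs 2, 0 → best response P.
P2 against Middle: payoffs -1, -5 → best response P.
P2 against Bottom: payoffs -3, 4 → best response Q.
Mutual best responses: (Top, P); (Bottom, Q).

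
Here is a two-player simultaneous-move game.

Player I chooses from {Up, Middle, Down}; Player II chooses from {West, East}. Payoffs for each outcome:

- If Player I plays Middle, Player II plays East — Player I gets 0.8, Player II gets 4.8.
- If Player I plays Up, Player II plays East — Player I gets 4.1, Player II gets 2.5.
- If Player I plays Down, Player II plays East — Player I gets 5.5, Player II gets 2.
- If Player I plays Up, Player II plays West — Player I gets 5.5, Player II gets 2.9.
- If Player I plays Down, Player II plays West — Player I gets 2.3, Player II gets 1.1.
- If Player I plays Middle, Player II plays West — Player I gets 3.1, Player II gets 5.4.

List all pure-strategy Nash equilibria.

(Up, West), (Down, East)

Player I against West: payoffs 5.5, 3.1, 2.3 → best response Up.
Player I against East: payoffs 4.1, 0.8, 5.5 → best response Down.
Player II against Up: payoffs 2.9, 2.5 → best response West.
Player II against Middle: payoffs 5.4, 4.8 → best response West.
Player II against Down: payoffs 1.1, 2 → best response East.
Mutual best responses: (Up, West); (Down, East).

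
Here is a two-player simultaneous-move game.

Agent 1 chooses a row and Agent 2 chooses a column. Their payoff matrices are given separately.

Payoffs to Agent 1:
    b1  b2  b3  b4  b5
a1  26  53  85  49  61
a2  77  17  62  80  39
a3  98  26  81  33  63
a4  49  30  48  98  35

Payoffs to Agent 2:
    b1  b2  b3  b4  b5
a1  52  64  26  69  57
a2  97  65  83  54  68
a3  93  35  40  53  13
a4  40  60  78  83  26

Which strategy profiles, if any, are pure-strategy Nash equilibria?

Pure-strategy Nash equilibria: (a3, b1) and (a4, b4)

(a1, b1): Agent 1 can switch to a2 (26 → 77). Not NE.
(a1, b2): Agent 2 can switch to b4 (64 → 69). Not NE.
(a1, b3): Agent 2 can switch to b1 (26 → 52). Not NE.
(a1, b4): Agent 1 can switch to a2 (49 → 80). Not NE.
(a1, b5): Agent 1 can switch to a3 (61 → 63). Not NE.
(a2, b1): Agent 1 can switch to a3 (77 → 98). Not NE.
(a2, b2): Agent 1 can switch to a1 (17 → 53). Not NE.
(a2, b3): Agent 1 can switch to a1 (62 → 85). Not NE.
(a2, b4): Agent 1 can switch to a4 (80 → 98). Not NE.
(a2, b5): Agent 1 can switch to a1 (39 → 61). Not NE.
(a3, b1): Agent 1 gets 98, best alternative 77; Agent 2 gets 93, best alternative 53. No profitable deviation — NE.
(a4, b4): Agent 1 gets 98, best alternative 80; Agent 2 gets 83, best alternative 78. No profitable deviation — NE.
(The remaining 8 profiles each have a profitable deviation by the same check.)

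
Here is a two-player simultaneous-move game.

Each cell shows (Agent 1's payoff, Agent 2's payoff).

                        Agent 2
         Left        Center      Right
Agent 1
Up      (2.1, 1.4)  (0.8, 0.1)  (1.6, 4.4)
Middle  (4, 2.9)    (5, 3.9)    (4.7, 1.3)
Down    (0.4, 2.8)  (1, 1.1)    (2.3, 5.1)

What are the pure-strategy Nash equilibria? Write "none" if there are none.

Agent 1 against Left: payoffs 2.1, 4, 0.4 → best response Middle.
Agent 1 against Center: payoffs 0.8, 5, 1 → best response Middle.
Agent 1 against Right: payoffs 1.6, 4.7, 2.3 → best response Middle.
Agent 2 against Up: payoffs 1.4, 0.1, 4.4 → best response Right.
Agent 2 against Middle: payoffs 2.9, 3.9, 1.3 → best response Center.
Agent 2 against Down: payoffs 2.8, 1.1, 5.1 → best response Right.
Mutual best responses: (Middle, Center).

Pure NE: (Middle, Center)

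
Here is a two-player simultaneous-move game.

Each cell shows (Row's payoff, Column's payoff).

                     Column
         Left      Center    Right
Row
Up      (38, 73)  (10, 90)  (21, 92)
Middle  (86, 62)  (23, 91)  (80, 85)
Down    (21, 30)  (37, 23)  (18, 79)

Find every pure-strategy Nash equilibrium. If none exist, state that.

This game has no pure Nash equilibrium.

Row against Left: payoffs 38, 86, 21 → best response Middle.
Row against Center: payoffs 10, 23, 37 → best response Down.
Row against Right: payoffs 21, 80, 18 → best response Middle.
Column against Up: payoffs 73, 90, 92 → best response Right.
Column against Middle: payoffs 62, 91, 85 → best response Center.
Column against Down: payoffs 30, 23, 79 → best response Right.
No profile is a mutual best response for all players.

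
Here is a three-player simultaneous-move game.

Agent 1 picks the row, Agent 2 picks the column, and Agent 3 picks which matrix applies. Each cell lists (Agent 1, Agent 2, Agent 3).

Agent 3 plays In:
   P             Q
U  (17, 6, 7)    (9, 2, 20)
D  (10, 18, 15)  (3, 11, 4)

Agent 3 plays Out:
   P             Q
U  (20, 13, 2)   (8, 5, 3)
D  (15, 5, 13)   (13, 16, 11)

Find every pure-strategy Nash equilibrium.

Mark each player's best response to every combination of opponents' strategies; a profile where every player is best-responding is a pure Nash equilibrium.
Agent 1 against (P, In): payoffs 17, 10 → best response U.
Agent 1 against (P, Out): payoffs 20, 15 → best response U.
Agent 1 against (Q, In): payoffs 9, 3 → best response U.
Agent 1 against (Q, Out): payoffs 8, 13 → best response D.
Agent 2 against (U, In): payoffs 6, 2 → best response P.
Agent 2 against (U, Out): payoffs 13, 5 → best response P.
Agent 2 against (D, In): payoffs 18, 11 → best response P.
Agent 2 against (D, Out): payoffs 5, 16 → best response Q.
Agent 3 against (U, P): payoffs 7, 2 → best response In.
Agent 3 against (U, Q): payoffs 20, 3 → best response In.
Agent 3 against (D, P): payoffs 15, 13 → best response In.
Agent 3 against (D, Q): payoffs 4, 11 → best response Out.
Mutual best responses: (U, P, In); (D, Q, Out).

The pure Nash equilibria are (U, P, In), (D, Q, Out).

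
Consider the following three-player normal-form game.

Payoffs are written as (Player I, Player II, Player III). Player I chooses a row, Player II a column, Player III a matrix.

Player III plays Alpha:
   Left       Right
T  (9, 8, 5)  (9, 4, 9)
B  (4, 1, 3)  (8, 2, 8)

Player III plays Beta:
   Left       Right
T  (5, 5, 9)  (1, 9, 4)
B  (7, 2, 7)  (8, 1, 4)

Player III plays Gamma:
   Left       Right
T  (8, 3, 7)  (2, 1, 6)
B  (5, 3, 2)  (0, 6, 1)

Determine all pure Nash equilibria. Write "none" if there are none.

The unique pure-strategy Nash equilibrium is (B, Left, Beta).

Player I against (Left, Alpha): payoffs 9, 4 → best response T.
Player I against (Left, Beta): payoffs 5, 7 → best response B.
Player I against (Left, Gamma): payoffs 8, 5 → best response T.
Player I against (Right, Alpha): payoffs 9, 8 → best response T.
Player I against (Right, Beta): payoffs 1, 8 → best response B.
Player I against (Right, Gamma): payoffs 2, 0 → best response T.
Player II against (T, Alpha): payoffs 8, 4 → best response Left.
Player II against (T, Beta): payoffs 5, 9 → best response Right.
Player II against (T, Gamma): payoffs 3, 1 → best response Left.
Player II against (B, Alpha): payoffs 1, 2 → best response Right.
Player II against (B, Beta): payoffs 2, 1 → best response Left.
Player II against (B, Gamma): payoffs 3, 6 → best response Right.
Player III against (T, Left): payoffs 5, 9, 7 → best response Beta.
Player III against (T, Right): payoffs 9, 4, 6 → best response Alpha.
Player III against (B, Left): payoffs 3, 7, 2 → best response Beta.
Player III against (B, Right): payoffs 8, 4, 1 → best response Alpha.
Mutual best responses: (B, Left, Beta).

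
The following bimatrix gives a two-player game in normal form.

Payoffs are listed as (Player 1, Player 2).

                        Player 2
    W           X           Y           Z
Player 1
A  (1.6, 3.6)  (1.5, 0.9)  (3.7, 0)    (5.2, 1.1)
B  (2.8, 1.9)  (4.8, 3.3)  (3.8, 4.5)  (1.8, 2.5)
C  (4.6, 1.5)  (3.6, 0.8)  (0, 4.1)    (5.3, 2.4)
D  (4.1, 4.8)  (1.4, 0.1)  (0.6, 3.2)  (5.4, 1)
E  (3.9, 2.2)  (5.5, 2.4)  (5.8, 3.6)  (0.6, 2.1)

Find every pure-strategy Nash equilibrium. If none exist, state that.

For each strategy profile, look for a profitable unilateral deviation.
(A, W): Player 1 can switch to B (1.6 → 2.8). Not NE.
(A, X): Player 1 can switch to B (1.5 → 4.8). Not NE.
(A, Y): Player 1 can switch to B (3.7 → 3.8). Not NE.
(A, Z): Player 1 can switch to C (5.2 → 5.3). Not NE.
(B, W): Player 1 can switch to C (2.8 → 4.6). Not NE.
(B, X): Player 1 can switch to E (4.8 → 5.5). Not NE.
(E, Y): Player 1 gets 5.8, best alternative 3.8; Player 2 gets 3.6, best alternative 2.4. No profitable deviation — NE.
(The remaining 13 profiles each have a profitable deviation by the same check.)

Pure NE: (E, Y)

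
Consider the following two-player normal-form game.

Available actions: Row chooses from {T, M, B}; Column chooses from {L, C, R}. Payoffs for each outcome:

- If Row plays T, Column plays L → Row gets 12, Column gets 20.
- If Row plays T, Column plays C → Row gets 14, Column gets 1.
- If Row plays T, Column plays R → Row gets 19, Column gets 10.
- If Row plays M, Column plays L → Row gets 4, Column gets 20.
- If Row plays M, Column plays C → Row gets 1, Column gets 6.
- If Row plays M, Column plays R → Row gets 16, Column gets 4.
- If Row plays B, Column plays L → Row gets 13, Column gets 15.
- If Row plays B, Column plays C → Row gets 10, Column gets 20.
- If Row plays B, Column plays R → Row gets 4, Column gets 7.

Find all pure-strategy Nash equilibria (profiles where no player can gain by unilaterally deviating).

none

Mark each player's best response to every combination of opponents' strategies; a profile where every player is best-responding is a pure Nash equilibrium.
Row against L: payoffs 12, 4, 13 → best response B.
Row against C: payoffs 14, 1, 10 → best response T.
Row against R: payoffs 19, 16, 4 → best response T.
Column against T: payoffs 20, 1, 10 → best response L.
Column against M: payoffs 20, 6, 4 → best response L.
Column against B: payoffs 15, 20, 7 → best response C.
No profile is a mutual best response for all players.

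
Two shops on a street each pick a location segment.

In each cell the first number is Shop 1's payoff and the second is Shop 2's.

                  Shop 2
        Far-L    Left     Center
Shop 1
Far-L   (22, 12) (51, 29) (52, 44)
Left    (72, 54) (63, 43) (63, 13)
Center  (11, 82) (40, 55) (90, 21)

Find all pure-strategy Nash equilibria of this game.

The unique pure-strategy Nash equilibrium is (Left, Far-L).

Mark each player's best response to every combination of opponents' strategies; a profile where every player is best-responding is a pure Nash equilibrium.
Shop 1 against Far-L: payoffs 22, 72, 11 → best response Left.
Shop 1 against Left: payoffs 51, 63, 40 → best response Left.
Shop 1 against Center: payoffs 52, 63, 90 → best response Center.
Shop 2 against Far-L: payoffs 12, 29, 44 → best response Center.
Shop 2 against Left: payoffs 54, 43, 13 → best response Far-L.
Shop 2 against Center: payoffs 82, 55, 21 → best response Far-L.
Mutual best responses: (Left, Far-L).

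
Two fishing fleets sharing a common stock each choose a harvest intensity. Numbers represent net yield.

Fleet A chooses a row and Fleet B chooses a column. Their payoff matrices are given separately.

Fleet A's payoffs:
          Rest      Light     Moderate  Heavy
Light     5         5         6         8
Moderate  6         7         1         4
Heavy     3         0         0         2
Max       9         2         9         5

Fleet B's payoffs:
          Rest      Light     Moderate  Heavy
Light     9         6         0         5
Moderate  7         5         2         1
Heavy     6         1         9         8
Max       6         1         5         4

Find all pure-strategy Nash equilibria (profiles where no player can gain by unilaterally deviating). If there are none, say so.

Fleet A against Rest: payoffs 5, 6, 3, 9 → best response Max.
Fleet A against Light: payoffs 5, 7, 0, 2 → best response Moderate.
Fleet A against Moderate: payoffs 6, 1, 0, 9 → best response Max.
Fleet A against Heavy: payoffs 8, 4, 2, 5 → best response Light.
Fleet B against Light: payoffs 9, 6, 0, 5 → best response Rest.
Fleet B against Moderate: payoffs 7, 5, 2, 1 → best response Rest.
Fleet B against Heavy: payoffs 6, 1, 9, 8 → best response Moderate.
Fleet B against Max: payoffs 6, 1, 5, 4 → best response Rest.
Mutual best responses: (Max, Rest).

(Max, Rest)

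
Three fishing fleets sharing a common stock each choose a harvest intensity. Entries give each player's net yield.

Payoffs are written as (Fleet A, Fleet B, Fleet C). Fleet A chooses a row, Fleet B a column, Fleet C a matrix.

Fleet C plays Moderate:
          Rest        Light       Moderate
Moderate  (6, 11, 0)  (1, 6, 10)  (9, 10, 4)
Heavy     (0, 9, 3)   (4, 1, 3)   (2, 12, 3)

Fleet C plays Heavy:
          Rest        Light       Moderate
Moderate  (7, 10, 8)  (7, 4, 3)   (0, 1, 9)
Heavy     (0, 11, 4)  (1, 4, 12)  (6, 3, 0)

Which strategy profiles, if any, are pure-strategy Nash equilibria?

(Moderate, Rest, Moderate): Fleet C can switch to Heavy (0 → 8). Not NE.
(Moderate, Rest, Heavy): Fleet A gets 7, best alternative 0; Fleet B gets 10, best alternative 4; Fleet C gets 8, best alternative 0. No profitable deviation — NE.
(Moderate, Light, Moderate): Fleet A can switch to Heavy (1 → 4). Not NE.
(Moderate, Light, Heavy): Fleet B can switch to Rest (4 → 10). Not NE.
(Moderate, Moderate, Moderate): Fleet B can switch to Rest (10 → 11). Not NE.
(Moderate, Moderate, Heavy): Fleet A can switch to Heavy (0 → 6). Not NE.
(Heavy, Rest, Moderate): Fleet A can switch to Moderate (0 → 6). Not NE.
(Heavy, Rest, Heavy): Fleet A can switch to Moderate (0 → 7). Not NE.
(Heavy, Light, Moderate): Fleet B can switch to Rest (1 → 9). Not NE.
(The remaining 3 profiles each have a profitable deviation by the same check.)

(Moderate, Rest, Heavy)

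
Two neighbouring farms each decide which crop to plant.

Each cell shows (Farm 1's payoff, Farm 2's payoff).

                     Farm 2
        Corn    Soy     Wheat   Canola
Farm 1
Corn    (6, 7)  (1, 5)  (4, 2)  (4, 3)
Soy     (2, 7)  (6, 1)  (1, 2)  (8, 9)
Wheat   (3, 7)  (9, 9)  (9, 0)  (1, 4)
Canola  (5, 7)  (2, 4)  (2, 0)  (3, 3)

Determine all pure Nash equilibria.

Pure-strategy Nash equilibria: (Corn, Corn) and (Soy, Canola) and (Wheat, Soy)

For each player, find the best response to each opponent profile; mutual best responses are the pure NE.
Farm 1 against Corn: payoffs 6, 2, 3, 5 → best response Corn.
Farm 1 against Soy: payoffs 1, 6, 9, 2 → best response Wheat.
Farm 1 against Wheat: payoffs 4, 1, 9, 2 → best response Wheat.
Farm 1 against Canola: payoffs 4, 8, 1, 3 → best response Soy.
Farm 2 against Corn: payoffs 7, 5, 2, 3 → best response Corn.
Farm 2 against Soy: payoffs 7, 1, 2, 9 → best response Canola.
Farm 2 against Wheat: payoffs 7, 9, 0, 4 → best response Soy.
Farm 2 against Canola: payoffs 7, 4, 0, 3 → best response Corn.
Mutual best responses: (Corn, Corn); (Soy, Canola); (Wheat, Soy).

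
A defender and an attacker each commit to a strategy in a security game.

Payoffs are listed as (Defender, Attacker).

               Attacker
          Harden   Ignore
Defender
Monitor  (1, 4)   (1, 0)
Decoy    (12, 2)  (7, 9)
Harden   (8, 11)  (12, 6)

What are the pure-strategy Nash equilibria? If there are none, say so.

There is no pure-strategy Nash equilibrium.

(Monitor, Harden): Defender can switch to Decoy (1 → 12). Not NE.
(Monitor, Ignore): Defender can switch to Decoy (1 → 7). Not NE.
(Decoy, Harden): Attacker can switch to Ignore (2 → 9). Not NE.
(Decoy, Ignore): Defender can switch to Harden (7 → 12). Not NE.
(Harden, Harden): Defender can switch to Decoy (8 → 12). Not NE.
(Harden, Ignore): Attacker can switch to Harden (6 → 11). Not NE.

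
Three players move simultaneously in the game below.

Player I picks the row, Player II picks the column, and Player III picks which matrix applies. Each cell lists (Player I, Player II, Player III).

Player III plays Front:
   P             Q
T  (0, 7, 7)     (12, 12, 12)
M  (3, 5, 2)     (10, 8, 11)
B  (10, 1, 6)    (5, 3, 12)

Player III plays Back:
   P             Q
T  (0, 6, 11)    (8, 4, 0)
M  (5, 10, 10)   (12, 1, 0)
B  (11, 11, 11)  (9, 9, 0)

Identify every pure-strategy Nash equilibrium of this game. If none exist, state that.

The pure Nash equilibria are (T, Q, Front); (B, P, Back).

Player I against (P, Front): payoffs 0, 3, 10 → best response B.
Player I against (P, Back): payoffs 0, 5, 11 → best response B.
Player I against (Q, Front): payoffs 12, 10, 5 → best response T.
Player I against (Q, Back): payoffs 8, 12, 9 → best response M.
Player II against (T, Front): payoffs 7, 12 → best response Q.
Player II against (T, Back): payoffs 6, 4 → best response P.
Player II against (M, Front): payoffs 5, 8 → best response Q.
Player II against (M, Back): payoffs 10, 1 → best response P.
Player II against (B, Front): payoffs 1, 3 → best response Q.
Player II against (B, Back): payoffs 11, 9 → best response P.
Player III against (T, P): payoffs 7, 11 → best response Back.
Player III against (T, Q): payoffs 12, 0 → best response Front.
Player III against (M, P): payoffs 2, 10 → best response Back.
Player III against (M, Q): payoffs 11, 0 → best response Front.
Player III against (B, P): payoffs 6, 11 → best response Back.
Player III against (B, Q): payoffs 12, 0 → best response Front.
Mutual best responses: (T, Q, Front); (B, P, Back).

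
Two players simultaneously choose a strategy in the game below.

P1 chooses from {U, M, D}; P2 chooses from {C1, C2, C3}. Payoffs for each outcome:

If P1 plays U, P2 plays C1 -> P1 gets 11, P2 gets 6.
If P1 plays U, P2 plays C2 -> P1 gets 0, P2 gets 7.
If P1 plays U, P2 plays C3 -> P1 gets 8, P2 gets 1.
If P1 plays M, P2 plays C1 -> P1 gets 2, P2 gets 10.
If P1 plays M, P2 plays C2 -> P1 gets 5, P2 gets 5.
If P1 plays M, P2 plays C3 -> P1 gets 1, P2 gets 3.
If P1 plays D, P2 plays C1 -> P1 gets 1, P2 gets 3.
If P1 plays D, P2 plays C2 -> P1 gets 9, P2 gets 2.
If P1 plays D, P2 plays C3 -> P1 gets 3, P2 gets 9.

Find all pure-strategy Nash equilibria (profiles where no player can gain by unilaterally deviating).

none

Check each profile: it is a Nash equilibrium iff no player can strictly gain by switching unilaterally.
(U, C1): P2 can switch to C2 (6 → 7). Not NE.
(U, C2): P1 can switch to M (0 → 5). Not NE.
(U, C3): P2 can switch to C1 (1 → 6). Not NE.
(M, C1): P1 can switch to U (2 → 11). Not NE.
(M, C2): P1 can switch to D (5 → 9). Not NE.
(M, C3): P1 can switch to U (1 → 8). Not NE.
(D, C1): P1 can switch to U (1 → 11). Not NE.
(D, C2): P2 can switch to C1 (2 → 3). Not NE.
(The remaining 1 profile has a profitable deviation by the same check.)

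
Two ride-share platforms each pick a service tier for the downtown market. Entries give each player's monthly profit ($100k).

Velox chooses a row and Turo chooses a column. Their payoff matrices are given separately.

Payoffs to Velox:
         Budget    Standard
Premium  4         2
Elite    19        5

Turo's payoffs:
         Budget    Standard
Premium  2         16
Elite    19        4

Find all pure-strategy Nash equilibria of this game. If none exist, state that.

(Elite, Budget)

(Premium, Budget): Velox can switch to Elite (4 → 19). Not NE.
(Premium, Standard): Velox can switch to Elite (2 → 5). Not NE.
(Elite, Budget): Velox gets 19, best alternative 4; Turo gets 19, best alternative 4. No profitable deviation — NE.
(Elite, Standard): Turo can switch to Budget (4 → 19). Not NE.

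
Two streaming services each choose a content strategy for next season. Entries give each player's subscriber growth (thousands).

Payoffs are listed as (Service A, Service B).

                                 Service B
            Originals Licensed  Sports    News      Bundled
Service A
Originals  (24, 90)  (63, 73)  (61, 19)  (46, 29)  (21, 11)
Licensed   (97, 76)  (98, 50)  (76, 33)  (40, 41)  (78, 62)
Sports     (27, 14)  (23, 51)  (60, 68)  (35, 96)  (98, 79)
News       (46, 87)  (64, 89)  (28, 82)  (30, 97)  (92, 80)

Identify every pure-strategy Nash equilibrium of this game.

Service A against Originals: payoffs 24, 97, 27, 46 → best response Licensed.
Service A against Licensed: payoffs 63, 98, 23, 64 → best response Licensed.
Service A against Sports: payoffs 61, 76, 60, 28 → best response Licensed.
Service A against News: payoffs 46, 40, 35, 30 → best response Originals.
Service A against Bundled: payoffs 21, 78, 98, 92 → best response Sports.
Service B against Originals: payoffs 90, 73, 19, 29, 11 → best response Originals.
Service B against Licensed: payoffs 76, 50, 33, 41, 62 → best response Originals.
Service B against Sports: payoffs 14, 51, 68, 96, 79 → best response News.
Service B against News: payoffs 87, 89, 82, 97, 80 → best response News.
Mutual best responses: (Licensed, Originals).

Pure NE: (Licensed, Originals)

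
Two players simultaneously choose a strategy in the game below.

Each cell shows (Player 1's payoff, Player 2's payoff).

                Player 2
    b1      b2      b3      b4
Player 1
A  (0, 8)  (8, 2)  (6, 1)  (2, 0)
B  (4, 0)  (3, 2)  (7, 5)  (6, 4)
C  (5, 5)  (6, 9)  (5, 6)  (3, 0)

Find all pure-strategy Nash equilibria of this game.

Pure NE: (B, b3)

For each player, find the best response to each opponent profile; mutual best responses are the pure NE.
Player 1 against b1: payoffs 0, 4, 5 → best response C.
Player 1 against b2: payoffs 8, 3, 6 → best response A.
Player 1 against b3: payoffs 6, 7, 5 → best response B.
Player 1 against b4: payoffs 2, 6, 3 → best response B.
Player 2 against A: payoffs 8, 2, 1, 0 → best response b1.
Player 2 against B: payoffs 0, 2, 5, 4 → best response b3.
Player 2 against C: payoffs 5, 9, 6, 0 → best response b2.
Mutual best responses: (B, b3).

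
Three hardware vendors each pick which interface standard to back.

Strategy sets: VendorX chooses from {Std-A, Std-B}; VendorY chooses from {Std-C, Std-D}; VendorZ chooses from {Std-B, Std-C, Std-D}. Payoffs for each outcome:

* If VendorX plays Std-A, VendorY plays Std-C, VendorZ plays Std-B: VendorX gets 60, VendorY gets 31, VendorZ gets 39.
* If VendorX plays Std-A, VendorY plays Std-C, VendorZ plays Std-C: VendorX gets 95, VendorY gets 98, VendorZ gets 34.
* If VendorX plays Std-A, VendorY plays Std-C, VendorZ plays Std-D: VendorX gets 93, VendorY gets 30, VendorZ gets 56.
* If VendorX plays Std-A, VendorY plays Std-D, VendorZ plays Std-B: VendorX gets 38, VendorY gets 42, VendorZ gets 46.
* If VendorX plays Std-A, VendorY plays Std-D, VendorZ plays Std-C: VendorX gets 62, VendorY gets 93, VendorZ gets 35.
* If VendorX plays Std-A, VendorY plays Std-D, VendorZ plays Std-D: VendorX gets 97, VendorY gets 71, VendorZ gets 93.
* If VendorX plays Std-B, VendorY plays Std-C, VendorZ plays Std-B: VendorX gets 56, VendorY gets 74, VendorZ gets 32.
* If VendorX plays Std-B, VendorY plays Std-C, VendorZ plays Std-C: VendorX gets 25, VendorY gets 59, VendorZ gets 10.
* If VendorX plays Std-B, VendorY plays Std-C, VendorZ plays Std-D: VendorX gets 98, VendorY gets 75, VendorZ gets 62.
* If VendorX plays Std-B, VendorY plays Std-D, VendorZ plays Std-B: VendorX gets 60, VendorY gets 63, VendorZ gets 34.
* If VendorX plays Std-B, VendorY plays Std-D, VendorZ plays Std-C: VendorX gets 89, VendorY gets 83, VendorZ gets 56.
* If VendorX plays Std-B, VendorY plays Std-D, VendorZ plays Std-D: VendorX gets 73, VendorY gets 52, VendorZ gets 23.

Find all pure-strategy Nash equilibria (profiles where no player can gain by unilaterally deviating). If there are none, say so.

The pure Nash equilibria are (Std-A, Std-D, Std-D); (Std-B, Std-C, Std-D); (Std-B, Std-D, Std-C).

For each player, find the best response to each opponent profile; mutual best responses are the pure NE.
VendorX against (Std-C, Std-B): payoffs 60, 56 → best response Std-A.
VendorX against (Std-C, Std-C): payoffs 95, 25 → best response Std-A.
VendorX against (Std-C, Std-D): payoffs 93, 98 → best response Std-B.
VendorX against (Std-D, Std-B): payoffs 38, 60 → best response Std-B.
VendorX against (Std-D, Std-C): payoffs 62, 89 → best response Std-B.
VendorX against (Std-D, Std-D): payoffs 97, 73 → best response Std-A.
VendorY against (Std-A, Std-B): payoffs 31, 42 → best response Std-D.
VendorY against (Std-A, Std-C): payoffs 98, 93 → best response Std-C.
VendorY against (Std-A, Std-D): payoffs 30, 71 → best response Std-D.
VendorY against (Std-B, Std-B): payoffs 74, 63 → best response Std-C.
VendorY against (Std-B, Std-C): payoffs 59, 83 → best response Std-D.
VendorY against (Std-B, Std-D): payoffs 75, 52 → best response Std-C.
VendorZ against (Std-A, Std-C): payoffs 39, 34, 56 → best response Std-D.
VendorZ against (Std-A, Std-D): payoffs 46, 35, 93 → best response Std-D.
VendorZ against (Std-B, Std-C): payoffs 32, 10, 62 → best response Std-D.
VendorZ against (Std-B, Std-D): payoffs 34, 56, 23 → best response Std-C.
Mutual best responses: (Std-A, Std-D, Std-D); (Std-B, Std-C, Std-D); (Std-B, Std-D, Std-C).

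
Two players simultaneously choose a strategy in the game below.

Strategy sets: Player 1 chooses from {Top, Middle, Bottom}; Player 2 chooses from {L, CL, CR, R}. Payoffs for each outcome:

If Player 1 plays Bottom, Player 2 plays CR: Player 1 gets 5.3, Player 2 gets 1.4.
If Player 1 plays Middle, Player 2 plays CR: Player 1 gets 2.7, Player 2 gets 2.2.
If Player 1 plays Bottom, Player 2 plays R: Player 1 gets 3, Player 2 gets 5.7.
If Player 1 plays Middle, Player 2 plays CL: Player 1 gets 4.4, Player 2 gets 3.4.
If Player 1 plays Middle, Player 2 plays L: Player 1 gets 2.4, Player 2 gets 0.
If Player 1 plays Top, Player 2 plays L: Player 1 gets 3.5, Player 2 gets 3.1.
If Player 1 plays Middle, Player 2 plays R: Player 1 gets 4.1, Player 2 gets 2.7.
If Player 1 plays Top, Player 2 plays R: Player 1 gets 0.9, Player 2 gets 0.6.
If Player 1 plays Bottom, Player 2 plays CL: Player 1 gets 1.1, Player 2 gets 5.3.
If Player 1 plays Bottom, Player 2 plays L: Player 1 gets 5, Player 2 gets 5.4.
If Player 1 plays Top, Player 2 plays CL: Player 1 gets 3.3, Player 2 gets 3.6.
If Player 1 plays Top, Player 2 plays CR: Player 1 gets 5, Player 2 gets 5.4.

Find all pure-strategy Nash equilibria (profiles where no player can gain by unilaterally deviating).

Player 1 against L: payoffs 3.5, 2.4, 5 → best response Bottom.
Player 1 against CL: payoffs 3.3, 4.4, 1.1 → best response Middle.
Player 1 against CR: payoffs 5, 2.7, 5.3 → best response Bottom.
Player 1 against R: payoffs 0.9, 4.1, 3 → best response Middle.
Player 2 against Top: payoffs 3.1, 3.6, 5.4, 0.6 → best response CR.
Player 2 against Middle: payoffs 0, 3.4, 2.2, 2.7 → best response CL.
Player 2 against Bottom: payoffs 5.4, 5.3, 1.4, 5.7 → best response R.
Mutual best responses: (Middle, CL).

(Middle, CL)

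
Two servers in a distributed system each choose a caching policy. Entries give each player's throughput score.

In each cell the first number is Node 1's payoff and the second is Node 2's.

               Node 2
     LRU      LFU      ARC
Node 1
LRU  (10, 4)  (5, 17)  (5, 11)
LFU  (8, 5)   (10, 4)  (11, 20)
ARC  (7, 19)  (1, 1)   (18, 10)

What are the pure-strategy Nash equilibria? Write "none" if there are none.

(LRU, LRU): Node 2 can switch to LFU (4 → 17). Not NE.
(LRU, LFU): Node 1 can switch to LFU (5 → 10). Not NE.
(LRU, ARC): Node 1 can switch to LFU (5 → 11). Not NE.
(LFU, LRU): Node 1 can switch to LRU (8 → 10). Not NE.
(LFU, LFU): Node 2 can switch to LRU (4 → 5). Not NE.
(LFU, ARC): Node 1 can switch to ARC (11 → 18). Not NE.
(The remaining 3 profiles each have a profitable deviation by the same check.)

This game has no pure Nash equilibrium.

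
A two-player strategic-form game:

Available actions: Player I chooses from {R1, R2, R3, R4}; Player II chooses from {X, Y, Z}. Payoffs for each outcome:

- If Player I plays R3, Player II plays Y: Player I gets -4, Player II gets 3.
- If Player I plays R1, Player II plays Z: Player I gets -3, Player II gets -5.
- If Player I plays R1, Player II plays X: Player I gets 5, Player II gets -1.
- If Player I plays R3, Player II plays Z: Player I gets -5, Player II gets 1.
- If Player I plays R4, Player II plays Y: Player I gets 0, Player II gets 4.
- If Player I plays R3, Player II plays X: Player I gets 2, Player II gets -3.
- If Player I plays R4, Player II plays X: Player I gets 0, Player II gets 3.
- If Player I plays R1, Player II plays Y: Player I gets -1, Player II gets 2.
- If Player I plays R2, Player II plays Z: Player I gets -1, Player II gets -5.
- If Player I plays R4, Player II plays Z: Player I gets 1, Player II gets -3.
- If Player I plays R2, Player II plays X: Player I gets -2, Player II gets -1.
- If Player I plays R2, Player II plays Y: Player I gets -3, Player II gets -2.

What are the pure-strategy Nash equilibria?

(R1, X): Player II can switch to Y (-1 → 2). Not NE.
(R1, Y): Player I can switch to R4 (-1 → 0). Not NE.
(R1, Z): Player I can switch to R2 (-3 → -1). Not NE.
(R2, X): Player I can switch to R1 (-2 → 5). Not NE.
(R2, Y): Player I can switch to R1 (-3 → -1). Not NE.
(R2, Z): Player I can switch to R4 (-1 → 1). Not NE.
(R4, Y): Player I gets 0, best alternative -1; Player II gets 4, best alternative 3. No profitable deviation — NE.
(The remaining 5 profiles each have a profitable deviation by the same check.)

Pure NE: (R4, Y)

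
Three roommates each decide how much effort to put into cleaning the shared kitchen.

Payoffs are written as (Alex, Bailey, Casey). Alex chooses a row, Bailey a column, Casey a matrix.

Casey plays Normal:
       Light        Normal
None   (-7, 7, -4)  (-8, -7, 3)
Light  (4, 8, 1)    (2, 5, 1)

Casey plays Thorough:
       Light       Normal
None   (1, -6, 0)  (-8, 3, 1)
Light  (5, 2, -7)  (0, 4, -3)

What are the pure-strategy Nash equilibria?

The unique pure-strategy Nash equilibrium is (Light, Light, Normal).

Alex against (Light, Normal): payoffs -7, 4 → best response Light.
Alex against (Light, Thorough): payoffs 1, 5 → best response Light.
Alex against (Normal, Normal): payoffs -8, 2 → best response Light.
Alex against (Normal, Thorough): payoffs -8, 0 → best response Light.
Bailey against (None, Normal): payoffs 7, -7 → best response Light.
Bailey against (None, Thorough): payoffs -6, 3 → best response Normal.
Bailey against (Light, Normal): payoffs 8, 5 → best response Light.
Bailey against (Light, Thorough): payoffs 2, 4 → best response Normal.
Casey against (None, Light): payoffs -4, 0 → best response Thorough.
Casey against (None, Normal): payoffs 3, 1 → best response Normal.
Casey against (Light, Light): payoffs 1, -7 → best response Normal.
Casey against (Light, Normal): payoffs 1, -3 → best response Normal.
Mutual best responses: (Light, Light, Normal).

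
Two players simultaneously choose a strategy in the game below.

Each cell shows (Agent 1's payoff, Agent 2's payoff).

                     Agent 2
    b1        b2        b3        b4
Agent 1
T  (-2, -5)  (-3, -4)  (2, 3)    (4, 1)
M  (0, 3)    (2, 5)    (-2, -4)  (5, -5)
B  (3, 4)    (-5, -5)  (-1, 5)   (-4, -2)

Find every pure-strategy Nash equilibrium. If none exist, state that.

Agent 1 against b1: payoffs -2, 0, 3 → best response B.
Agent 1 against b2: payoffs -3, 2, -5 → best response M.
Agent 1 against b3: payoffs 2, -2, -1 → best response T.
Agent 1 against b4: payoffs 4, 5, -4 → best response M.
Agent 2 against T: payoffs -5, -4, 3, 1 → best response b3.
Agent 2 against M: payoffs 3, 5, -4, -5 → best response b2.
Agent 2 against B: payoffs 4, -5, 5, -2 → best response b3.
Mutual best responses: (T, b3); (M, b2).

(T, b3), (M, b2)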